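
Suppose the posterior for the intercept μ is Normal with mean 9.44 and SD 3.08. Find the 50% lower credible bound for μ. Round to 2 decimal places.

Need L with P(μ ≥ L) = 0.50: L = 9.44 − z_{0.5}·3.08.
z = 0.000; L = 9.44 − 0.000 × 3.08 = 9.44.

9.44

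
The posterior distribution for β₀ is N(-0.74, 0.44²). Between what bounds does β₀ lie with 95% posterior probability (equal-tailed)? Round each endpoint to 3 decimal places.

[-1.602, 0.122]

The posterior is symmetric, so the 95% equal-tailed interval is β₀ = -0.74 ± z·0.44 with z = 1.960.
Half-width: 1.960 × 0.44 = 0.862.
-0.74 − 0.862 = -1.602; -0.74 + 0.862 = 0.122.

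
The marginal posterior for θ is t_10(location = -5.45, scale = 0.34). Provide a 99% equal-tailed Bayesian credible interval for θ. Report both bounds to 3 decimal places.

The t_10 distribution is symmetric; the 99% interval is -5.45 ± t·0.34 with t_{0.995,10} = 3.169.
Half-width: 3.169 × 0.34 = 1.078.
-5.45 − 1.078 = -6.528; -5.45 + 1.078 = -4.372.

[-6.528, -4.372]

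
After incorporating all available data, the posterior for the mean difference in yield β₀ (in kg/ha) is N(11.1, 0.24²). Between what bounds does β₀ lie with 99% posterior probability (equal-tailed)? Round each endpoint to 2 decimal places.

[10.48, 11.72]

The posterior is symmetric, so the 99% equal-tailed interval is β₀ = 11.1 ± z·0.24 with z = 2.576.
Half-width: 2.576 × 0.24 = 0.62.
11.1 − 0.62 = 10.48; 11.1 + 0.62 = 11.72.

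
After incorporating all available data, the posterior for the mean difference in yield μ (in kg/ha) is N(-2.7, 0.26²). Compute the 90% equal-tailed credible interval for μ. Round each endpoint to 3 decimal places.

[-3.128, -2.272]

The posterior is symmetric, so the 90% equal-tailed interval is μ = -2.7 ± z·0.26 with z = 1.645.
Half-width: 1.645 × 0.26 = 0.428.
-2.7 − 0.428 = -3.128; -2.7 + 0.428 = -2.272.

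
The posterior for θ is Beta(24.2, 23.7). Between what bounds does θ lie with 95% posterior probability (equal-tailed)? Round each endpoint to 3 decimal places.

[0.366, 0.645]

Posterior: Beta(24.2, 23.7).
Equal-tailed 95% interval: the 0.025 and 0.975 quantiles of Beta(24.2, 23.7).
Posterior mean ≈ 0.505, SD ≈ 0.071; a Normal approximation gives roughly [0.365, 0.645].
Exact: F⁻¹(0.025) = 0.366; F⁻¹(0.975) = 0.645.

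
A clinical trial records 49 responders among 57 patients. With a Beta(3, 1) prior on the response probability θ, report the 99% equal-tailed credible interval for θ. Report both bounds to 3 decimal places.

Posterior: Beta(3+49, 1+8) = Beta(52, 9).
Equal-tailed 99% interval: the 0.005 and 0.995 quantiles of Beta(52, 9).
Posterior mean ≈ 0.852, SD ≈ 0.045; a Normal approximation gives roughly [0.736, 0.968].
Exact: F⁻¹(0.005) = 0.717; F⁻¹(0.995) = 0.946.

[0.717, 0.946]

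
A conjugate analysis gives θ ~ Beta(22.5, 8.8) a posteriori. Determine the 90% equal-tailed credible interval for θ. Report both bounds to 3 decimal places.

Posterior: Beta(22.5, 8.8).
Equal-tailed 90% interval: the 0.05 and 0.95 quantiles of Beta(22.5, 8.8).
Posterior mean ≈ 0.719, SD ≈ 0.079; a Normal approximation gives roughly [0.589, 0.849].
Exact: F⁻¹(0.05) = 0.581; F⁻¹(0.95) = 0.841.

[0.581, 0.841]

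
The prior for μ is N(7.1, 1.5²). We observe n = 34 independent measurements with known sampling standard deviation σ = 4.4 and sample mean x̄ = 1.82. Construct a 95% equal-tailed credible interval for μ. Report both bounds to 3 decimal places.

[1.565, 4.208]

Posterior precision = 1/1.5² + 34/4.4² = 0.4444 + 1.7562 = 2.2006, so posterior SD = 0.6741.
Posterior mean = (7.1/1.5² + 34·1.82/4.4²) / 2.2006 = 2.8864.
Interval: 2.8864 ± 1.960 × 0.6741 → [1.565, 4.208].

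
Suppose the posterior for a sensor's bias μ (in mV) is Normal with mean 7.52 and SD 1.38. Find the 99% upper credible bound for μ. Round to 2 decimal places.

Need U with P(μ ≤ U) = 0.99: U = 7.52 + z_{0.01}·1.38.
z = 2.326; U = 7.52 + 2.326 × 1.38 = 10.73.

10.73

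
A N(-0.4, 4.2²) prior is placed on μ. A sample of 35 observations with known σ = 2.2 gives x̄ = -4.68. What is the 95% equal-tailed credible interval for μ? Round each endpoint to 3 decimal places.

Posterior precision = 1/4.2² + 35/2.2² = 0.0567 + 7.2314 = 7.2881, so posterior SD = 0.3704.
Posterior mean = (-0.4/4.2² + 35·-4.68/2.2²) / 7.2881 = -4.6467.
Interval: -4.6467 ± 1.960 × 0.3704 → [-5.373, -3.921].

[-5.373, -3.921]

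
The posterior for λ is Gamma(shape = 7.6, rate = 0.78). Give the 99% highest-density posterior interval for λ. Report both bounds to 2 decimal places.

[2.50, 20.17]

The posterior is unimodal and skewed, so the HPD interval has equal density at both endpoints and is the shortest 99% interval.
Solving f(2.50) = f(20.17) with F(20.17) − F(2.50) = 0.99 gives [2.50, 20.17].
For comparison, the equal-tailed interval is [3.02, 21.22]; the HPD is narrower and shifted toward the mode.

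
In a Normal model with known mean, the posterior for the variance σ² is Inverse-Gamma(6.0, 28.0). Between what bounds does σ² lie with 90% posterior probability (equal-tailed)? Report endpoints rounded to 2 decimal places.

[2.66, 10.72]

Inverse-Gamma(6.0, 28.0) quantiles: F⁻¹(0.05) and F⁻¹(0.95).
Equivalently, 1/σ² ~ Gamma(6.0, rate = 28.0); invert its 0.95 and 0.05 quantiles.
Posterior mean ≈ 5.60, SD ≈ 2.80; a Normal approximation gives roughly [0.99, 10.21].
Exact: lower = 2.66; upper = 10.72.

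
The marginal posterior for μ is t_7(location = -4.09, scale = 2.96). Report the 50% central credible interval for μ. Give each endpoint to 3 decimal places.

The t_7 distribution is symmetric; the 50% interval is -4.09 ± t·2.96 with t_{0.75,7} = 0.711.
Half-width: 0.711 × 2.96 = 2.105.
-4.09 − 2.105 = -6.195; -4.09 + 2.105 = -1.985.

[-6.195, -1.985]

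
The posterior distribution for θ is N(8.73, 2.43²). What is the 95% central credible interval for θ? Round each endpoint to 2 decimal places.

[3.97, 13.49]

The posterior is symmetric, so the 95% equal-tailed interval is θ = 8.73 ± z·2.43 with z = 1.960.
Half-width: 1.960 × 2.43 = 4.76.
8.73 − 4.76 = 3.97; 8.73 + 4.76 = 13.49.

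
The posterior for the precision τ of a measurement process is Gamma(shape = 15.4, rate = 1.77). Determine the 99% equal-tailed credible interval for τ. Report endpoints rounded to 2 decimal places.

[4.05, 15.46]

Posterior: Gamma(shape 15.4, rate 1.77).
Equal-tailed 99% interval: Gamma(15.4, 1.77) quantiles at 0.005 and 0.995.
Posterior mean ≈ 8.70, SD ≈ 2.22; a Normal approximation gives roughly [2.99, 14.41].
Exact: lower = 4.05; upper = 15.46.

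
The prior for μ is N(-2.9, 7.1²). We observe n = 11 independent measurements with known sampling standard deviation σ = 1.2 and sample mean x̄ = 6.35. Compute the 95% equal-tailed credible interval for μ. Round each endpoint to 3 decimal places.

[5.618, 7.034]

Posterior precision = 1/7.1² + 11/1.2² = 0.0198 + 7.6389 = 7.6587, so posterior SD = 0.3613.
Posterior mean = (-2.9/7.1² + 11·6.35/1.2²) / 7.6587 = 6.3260.
Interval: 6.3260 ± 1.960 × 0.3613 → [5.618, 7.034].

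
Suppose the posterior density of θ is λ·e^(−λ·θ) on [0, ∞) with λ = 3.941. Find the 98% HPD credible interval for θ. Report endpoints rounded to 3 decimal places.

The exponential density is strictly decreasing on [0, ∞), so the HPD interval is anchored at 0: [0, q] with P(θ ≤ q) = 0.98.
q = −ln(1 − 0.98) / 3.941 = 3.9120 / 3.941 = 0.993.

[0.000, 0.993]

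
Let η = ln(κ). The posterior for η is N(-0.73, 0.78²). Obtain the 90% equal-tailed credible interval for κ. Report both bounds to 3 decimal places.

On the log scale the 90% interval is -0.73 ± 1.645 × 0.78 = [-2.0130, 0.5530].
Exponentiate: [e^-2.0130, e^0.5530] = [0.134, 1.738].

[0.134, 1.738]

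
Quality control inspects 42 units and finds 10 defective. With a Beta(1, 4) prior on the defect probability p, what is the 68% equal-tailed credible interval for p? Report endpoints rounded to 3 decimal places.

[0.173, 0.295]

Posterior: Beta(1+10, 4+32) = Beta(11, 36).
Equal-tailed 68% interval: the 0.16 and 0.84 quantiles of Beta(11, 36).
Posterior mean ≈ 0.234, SD ≈ 0.061; a Normal approximation gives roughly [0.173, 0.295].
Exact: F⁻¹(0.16) = 0.173; F⁻¹(0.84) = 0.295.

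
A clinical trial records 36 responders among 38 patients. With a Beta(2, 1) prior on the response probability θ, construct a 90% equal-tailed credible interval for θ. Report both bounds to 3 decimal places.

[0.851, 0.979]

Posterior: Beta(2+36, 1+2) = Beta(38, 3).
Equal-tailed 90% interval: the 0.05 and 0.95 quantiles of Beta(38, 3).
Posterior mean ≈ 0.927, SD ≈ 0.040; a Normal approximation gives roughly [0.861, 0.993].
Exact: F⁻¹(0.05) = 0.851; F⁻¹(0.95) = 0.979.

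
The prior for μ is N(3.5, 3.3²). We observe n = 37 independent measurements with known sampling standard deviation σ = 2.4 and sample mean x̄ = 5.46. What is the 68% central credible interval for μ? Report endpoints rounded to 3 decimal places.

Posterior precision = 1/3.3² + 37/2.4² = 0.0918 + 6.4236 = 6.5154, so posterior SD = 0.3918.
Posterior mean = (3.5/3.3² + 37·5.46/2.4²) / 6.5154 = 5.4324.
Interval: 5.4324 ± 0.994 × 0.3918 → [5.043, 5.822].

[5.043, 5.822]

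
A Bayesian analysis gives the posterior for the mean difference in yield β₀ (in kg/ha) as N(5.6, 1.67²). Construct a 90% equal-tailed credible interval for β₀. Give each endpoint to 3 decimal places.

[2.853, 8.347]

The posterior is symmetric, so the 90% equal-tailed interval is β₀ = 5.6 ± z·1.67 with z = 1.645.
Half-width: 1.645 × 1.67 = 2.747.
5.6 − 2.747 = 2.853; 5.6 + 2.747 = 8.347.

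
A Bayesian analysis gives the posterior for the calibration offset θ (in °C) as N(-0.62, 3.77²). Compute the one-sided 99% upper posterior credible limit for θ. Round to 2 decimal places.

8.15

Need U with P(θ ≤ U) = 0.99: U = -0.62 + z_{0.01}·3.77.
z = 2.326; U = -0.62 + 2.326 × 3.77 = 8.15.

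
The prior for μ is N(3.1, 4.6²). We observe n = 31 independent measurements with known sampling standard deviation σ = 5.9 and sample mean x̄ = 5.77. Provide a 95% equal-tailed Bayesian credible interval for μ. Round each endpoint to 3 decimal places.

[3.612, 7.659]

Posterior precision = 1/4.6² + 31/5.9² = 0.0473 + 0.8905 = 0.9378, so posterior SD = 1.0326.
Posterior mean = (3.1/4.6² + 31·5.77/5.9²) / 0.9378 = 5.6355.
Interval: 5.6355 ± 1.960 × 1.0326 → [3.612, 7.659].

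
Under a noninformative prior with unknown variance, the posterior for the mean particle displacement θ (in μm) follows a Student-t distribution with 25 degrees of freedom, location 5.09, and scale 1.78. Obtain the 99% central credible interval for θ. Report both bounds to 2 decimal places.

The t_25 distribution is symmetric; the 99% interval is 5.09 ± t·1.78 with t_{0.995,25} = 2.787.
Half-width: 2.787 × 1.78 = 4.96.
5.09 − 4.96 = 0.13; 5.09 + 4.96 = 10.05.

[0.13, 10.05]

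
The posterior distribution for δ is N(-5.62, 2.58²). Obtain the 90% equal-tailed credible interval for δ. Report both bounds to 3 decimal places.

[-9.864, -1.376]

The posterior is symmetric, so the 90% equal-tailed interval is δ = -5.62 ± z·2.58 with z = 1.645.
Half-width: 1.645 × 2.58 = 4.244.
-5.62 − 4.244 = -9.864; -5.62 + 4.244 = -1.376.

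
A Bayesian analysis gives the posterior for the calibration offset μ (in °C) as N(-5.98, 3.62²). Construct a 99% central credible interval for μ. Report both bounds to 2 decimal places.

The posterior is symmetric, so the 99% equal-tailed interval is μ = -5.98 ± z·3.62 with z = 2.576.
Half-width: 2.576 × 3.62 = 9.32.
-5.98 − 9.32 = -15.30; -5.98 + 9.32 = 3.34.

[-15.30, 3.34]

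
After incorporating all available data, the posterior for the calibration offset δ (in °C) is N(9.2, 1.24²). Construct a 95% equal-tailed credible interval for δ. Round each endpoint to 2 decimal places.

[6.77, 11.63]

The posterior is symmetric, so the 95% equal-tailed interval is δ = 9.2 ± z·1.24 with z = 1.960.
Half-width: 1.960 × 1.24 = 2.43.
9.2 − 2.43 = 6.77; 9.2 + 2.43 = 11.63.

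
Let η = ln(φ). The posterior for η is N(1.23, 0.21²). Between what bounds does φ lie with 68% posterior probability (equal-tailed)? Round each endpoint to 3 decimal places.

[2.776, 4.216]

On the log scale the 68% interval is 1.23 ± 0.994 × 0.21 = [1.0212, 1.4388].
Exponentiate: [e^1.0212, e^1.4388] = [2.776, 4.216].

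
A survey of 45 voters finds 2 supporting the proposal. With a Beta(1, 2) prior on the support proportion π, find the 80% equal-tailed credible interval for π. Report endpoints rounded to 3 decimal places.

[0.024, 0.109]

Posterior: Beta(1+2, 2+43) = Beta(3, 45).
Equal-tailed 80% interval: the 0.1 and 0.9 quantiles of Beta(3, 45).
Posterior mean ≈ 0.062, SD ≈ 0.035; a Normal approximation gives roughly [0.018, 0.107].
Exact: F⁻¹(0.1) = 0.024; F⁻¹(0.9) = 0.109.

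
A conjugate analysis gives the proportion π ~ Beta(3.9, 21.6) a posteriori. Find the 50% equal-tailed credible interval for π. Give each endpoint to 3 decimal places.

[0.101, 0.195]

Posterior: Beta(3.9, 21.6).
Equal-tailed 50% interval: the 0.25 and 0.75 quantiles of Beta(3.9, 21.6).
Posterior mean ≈ 0.153, SD ≈ 0.070; a Normal approximation gives roughly [0.106, 0.200].
Exact: F⁻¹(0.25) = 0.101; F⁻¹(0.75) = 0.195.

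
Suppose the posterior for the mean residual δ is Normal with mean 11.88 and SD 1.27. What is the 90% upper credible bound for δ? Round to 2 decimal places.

13.51

Need U with P(δ ≤ U) = 0.90: U = 11.88 + z_{0.1}·1.27.
z = 1.282; U = 11.88 + 1.282 × 1.27 = 13.51.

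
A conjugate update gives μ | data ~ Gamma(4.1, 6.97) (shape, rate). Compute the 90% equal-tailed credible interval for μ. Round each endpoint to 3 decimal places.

[0.204, 1.133]

Posterior: Gamma(shape 4.1, rate 6.97).
Equal-tailed 90% interval: Gamma(4.1, 6.97) quantiles at 0.05 and 0.95.
Posterior mean ≈ 0.588, SD ≈ 0.291; a Normal approximation gives roughly [0.110, 1.066].
Exact: lower = 0.204; upper = 1.133.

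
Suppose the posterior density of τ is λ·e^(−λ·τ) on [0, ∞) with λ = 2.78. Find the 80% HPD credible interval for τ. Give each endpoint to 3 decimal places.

The exponential density is strictly decreasing on [0, ∞), so the HPD interval is anchored at 0: [0, q] with P(τ ≤ q) = 0.80.
q = −ln(1 − 0.80) / 2.78 = 1.6094 / 2.78 = 0.579.

[0.000, 0.579]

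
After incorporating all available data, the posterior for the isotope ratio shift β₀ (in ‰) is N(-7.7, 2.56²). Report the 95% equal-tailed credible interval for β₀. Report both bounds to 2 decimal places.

[-12.72, -2.68]

The posterior is symmetric, so the 95% equal-tailed interval is β₀ = -7.7 ± z·2.56 with z = 1.960.
Half-width: 1.960 × 2.56 = 5.02.
-7.7 − 5.02 = -12.72; -7.7 + 5.02 = -2.68.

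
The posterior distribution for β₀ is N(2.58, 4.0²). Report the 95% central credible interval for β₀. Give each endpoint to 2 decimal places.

The posterior is symmetric, so the 95% equal-tailed interval is β₀ = 2.58 ± z·4.0 with z = 1.960.
Half-width: 1.960 × 4.0 = 7.84.
2.58 − 7.84 = -5.26; 2.58 + 7.84 = 10.42.

[-5.26, 10.42]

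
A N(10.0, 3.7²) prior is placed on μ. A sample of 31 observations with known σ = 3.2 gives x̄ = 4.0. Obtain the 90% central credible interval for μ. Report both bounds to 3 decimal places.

[3.207, 5.076]

Posterior precision = 1/3.7² + 31/3.2² = 0.0730 + 3.0273 = 3.1004, so posterior SD = 0.5679.
Posterior mean = (10.0/3.7² + 31·4.0/3.2²) / 3.1004 = 4.1414.
Interval: 4.1414 ± 1.645 × 0.5679 → [3.207, 5.076].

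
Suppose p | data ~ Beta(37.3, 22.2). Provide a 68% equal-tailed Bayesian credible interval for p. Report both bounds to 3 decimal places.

[0.565, 0.689]

Posterior: Beta(37.3, 22.2).
Equal-tailed 68% interval: the 0.16 and 0.84 quantiles of Beta(37.3, 22.2).
Posterior mean ≈ 0.627, SD ≈ 0.062; a Normal approximation gives roughly [0.565, 0.689].
Exact: F⁻¹(0.16) = 0.565; F⁻¹(0.84) = 0.689.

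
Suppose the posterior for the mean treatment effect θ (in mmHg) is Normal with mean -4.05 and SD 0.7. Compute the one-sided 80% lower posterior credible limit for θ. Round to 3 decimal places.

-4.639

Need L with P(θ ≥ L) = 0.80: L = -4.05 − z_{0.2}·0.7.
z = 0.842; L = -4.05 − 0.842 × 0.7 = -4.639.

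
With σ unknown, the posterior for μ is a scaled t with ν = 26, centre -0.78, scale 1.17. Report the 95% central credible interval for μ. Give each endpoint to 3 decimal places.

The t_26 distribution is symmetric; the 95% interval is -0.78 ± t·1.17 with t_{0.975,26} = 2.056.
Half-width: 2.056 × 1.17 = 2.405.
-0.78 − 2.405 = -3.185; -0.78 + 2.405 = 1.625.

[-3.185, 1.625]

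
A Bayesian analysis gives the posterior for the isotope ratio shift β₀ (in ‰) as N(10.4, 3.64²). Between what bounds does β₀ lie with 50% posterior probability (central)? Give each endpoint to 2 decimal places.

[7.94, 12.86]

The posterior is symmetric, so the 50% equal-tailed interval is β₀ = 10.4 ± z·3.64 with z = 0.674.
Half-width: 0.674 × 3.64 = 2.46.
10.4 − 2.46 = 7.94; 10.4 + 2.46 = 12.86.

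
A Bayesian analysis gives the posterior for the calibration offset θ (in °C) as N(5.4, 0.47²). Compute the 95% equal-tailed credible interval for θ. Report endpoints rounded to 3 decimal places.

The posterior is symmetric, so the 95% equal-tailed interval is θ = 5.4 ± z·0.47 with z = 1.960.
Half-width: 1.960 × 0.47 = 0.921.
5.4 − 0.921 = 4.479; 5.4 + 0.921 = 6.321.

[4.479, 6.321]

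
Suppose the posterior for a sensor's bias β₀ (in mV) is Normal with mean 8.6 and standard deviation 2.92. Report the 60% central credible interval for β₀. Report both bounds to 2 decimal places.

[6.14, 11.06]

The posterior is symmetric, so the 60% equal-tailed interval is β₀ = 8.6 ± z·2.92 with z = 0.842.
Half-width: 0.842 × 2.92 = 2.46.
8.6 − 2.46 = 6.14; 8.6 + 2.46 = 11.06.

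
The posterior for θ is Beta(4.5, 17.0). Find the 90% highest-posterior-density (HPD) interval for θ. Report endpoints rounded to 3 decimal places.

[0.070, 0.343]

The posterior is unimodal and skewed, so the HPD interval has equal density at both endpoints and is the shortest 90% interval.
Solving f(0.070) = f(0.343) with F(0.343) − F(0.070) = 0.90 gives [0.070, 0.343].
For comparison, the equal-tailed interval is [0.085, 0.365]; the HPD is narrower and shifted toward the mode.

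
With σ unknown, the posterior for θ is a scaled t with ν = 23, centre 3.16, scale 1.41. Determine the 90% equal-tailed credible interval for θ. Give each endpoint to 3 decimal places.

[0.743, 5.577]

The t_23 distribution is symmetric; the 90% interval is 3.16 ± t·1.41 with t_{0.95,23} = 1.714.
Half-width: 1.714 × 1.41 = 2.417.
3.16 − 2.417 = 0.743; 3.16 + 2.417 = 5.577.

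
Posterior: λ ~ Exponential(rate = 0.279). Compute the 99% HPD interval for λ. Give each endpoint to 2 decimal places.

[0.00, 16.51]

The exponential density is strictly decreasing on [0, ∞), so the HPD interval is anchored at 0: [0, q] with P(λ ≤ q) = 0.99.
q = −ln(1 − 0.99) / 0.279 = 4.6052 / 0.279 = 16.51.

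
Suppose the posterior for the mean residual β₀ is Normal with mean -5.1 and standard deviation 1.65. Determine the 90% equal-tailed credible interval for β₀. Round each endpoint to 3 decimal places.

The posterior is symmetric, so the 90% equal-tailed interval is β₀ = -5.1 ± z·1.65 with z = 1.645.
Half-width: 1.645 × 1.65 = 2.714.
-5.1 − 2.714 = -7.814; -5.1 + 2.714 = -2.386.

[-7.814, -2.386]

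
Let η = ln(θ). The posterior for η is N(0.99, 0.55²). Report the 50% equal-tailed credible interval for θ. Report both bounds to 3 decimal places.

On the log scale the 50% interval is 0.99 ± 0.674 × 0.55 = [0.6190, 1.3610].
Exponentiate: [e^0.6190, e^1.3610] = [1.857, 3.900].

[1.857, 3.900]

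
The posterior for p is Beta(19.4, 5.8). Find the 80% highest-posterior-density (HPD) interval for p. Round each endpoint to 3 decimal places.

The posterior is unimodal and skewed, so the HPD interval has equal density at both endpoints and is the shortest 80% interval.
Solving f(0.676) = f(0.884) with F(0.884) − F(0.676) = 0.80 gives [0.676, 0.884].
For comparison, the equal-tailed interval is [0.659, 0.871]; the HPD is narrower and shifted toward the mode.

[0.676, 0.884]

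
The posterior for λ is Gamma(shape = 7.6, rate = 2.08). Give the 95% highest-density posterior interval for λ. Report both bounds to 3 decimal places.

The posterior is unimodal and skewed, so the HPD interval has equal density at both endpoints and is the shortest 95% interval.
Solving f(1.308) = f(6.292) with F(6.292) − F(1.308) = 0.95 gives [1.308, 6.292].
For comparison, the equal-tailed interval is [1.536, 6.673]; the HPD is narrower and shifted toward the mode.

[1.308, 6.292]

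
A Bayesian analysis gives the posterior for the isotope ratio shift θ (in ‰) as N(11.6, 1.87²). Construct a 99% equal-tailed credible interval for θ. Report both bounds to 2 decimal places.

[6.78, 16.42]

The posterior is symmetric, so the 99% equal-tailed interval is θ = 11.6 ± z·1.87 with z = 2.576.
Half-width: 2.576 × 1.87 = 4.82.
11.6 − 4.82 = 6.78; 11.6 + 4.82 = 16.42.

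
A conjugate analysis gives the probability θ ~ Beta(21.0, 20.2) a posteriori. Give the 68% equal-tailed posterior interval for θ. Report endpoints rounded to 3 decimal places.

[0.432, 0.587]

Posterior: Beta(21.0, 20.2).
Equal-tailed 68% interval: the 0.16 and 0.84 quantiles of Beta(21.0, 20.2).
Posterior mean ≈ 0.510, SD ≈ 0.077; a Normal approximation gives roughly [0.433, 0.586].
Exact: F⁻¹(0.16) = 0.432; F⁻¹(0.84) = 0.587.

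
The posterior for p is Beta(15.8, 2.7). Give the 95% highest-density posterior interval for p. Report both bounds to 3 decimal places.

The posterior is unimodal and skewed, so the HPD interval has equal density at both endpoints and is the shortest 95% interval.
Solving f(0.698) = f(0.985) with F(0.985) − F(0.698) = 0.95 gives [0.698, 0.985].
For comparison, the equal-tailed interval is [0.666, 0.971]; the HPD is narrower and shifted toward the mode.

[0.698, 0.985]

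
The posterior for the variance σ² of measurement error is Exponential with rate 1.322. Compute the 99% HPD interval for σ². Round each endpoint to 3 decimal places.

The exponential density is strictly decreasing on [0, ∞), so the HPD interval is anchored at 0: [0, q] with P(σ² ≤ q) = 0.99.
q = −ln(1 − 0.99) / 1.322 = 4.6052 / 1.322 = 3.483.

[0.000, 3.483]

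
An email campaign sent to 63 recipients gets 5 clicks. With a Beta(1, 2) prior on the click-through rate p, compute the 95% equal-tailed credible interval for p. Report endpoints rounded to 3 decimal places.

[0.035, 0.170]

Posterior: Beta(1+5, 2+58) = Beta(6, 60).
Equal-tailed 95% interval: the 0.025 and 0.975 quantiles of Beta(6, 60).
Posterior mean ≈ 0.091, SD ≈ 0.035; a Normal approximation gives roughly [0.022, 0.160].
Exact: F⁻¹(0.025) = 0.035; F⁻¹(0.975) = 0.170.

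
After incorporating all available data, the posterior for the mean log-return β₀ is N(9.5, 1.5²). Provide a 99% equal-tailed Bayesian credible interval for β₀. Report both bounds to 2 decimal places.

The posterior is symmetric, so the 99% equal-tailed interval is β₀ = 9.5 ± z·1.5 with z = 2.576.
Half-width: 2.576 × 1.5 = 3.86.
9.5 − 3.86 = 5.64; 9.5 + 3.86 = 13.36.

[5.64, 13.36]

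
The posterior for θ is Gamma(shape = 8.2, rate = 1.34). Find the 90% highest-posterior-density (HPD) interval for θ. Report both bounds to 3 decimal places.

[2.691, 9.426]

The posterior is unimodal and skewed, so the HPD interval has equal density at both endpoints and is the shortest 90% interval.
Solving f(2.691) = f(9.426) with F(9.426) − F(2.691) = 0.90 gives [2.691, 9.426].
For comparison, the equal-tailed interval is [3.076, 10.005]; the HPD is narrower and shifted toward the mode.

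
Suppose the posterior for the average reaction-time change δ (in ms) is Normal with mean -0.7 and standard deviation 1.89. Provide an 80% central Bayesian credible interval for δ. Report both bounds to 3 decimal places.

[-3.122, 1.722]

The posterior is symmetric, so the 80% equal-tailed interval is δ = -0.7 ± z·1.89 with z = 1.282.
Half-width: 1.282 × 1.89 = 2.422.
-0.7 − 2.422 = -3.122; -0.7 + 2.422 = 1.722.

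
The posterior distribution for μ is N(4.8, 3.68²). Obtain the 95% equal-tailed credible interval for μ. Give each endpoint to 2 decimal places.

The posterior is symmetric, so the 95% equal-tailed interval is μ = 4.8 ± z·3.68 with z = 1.960.
Half-width: 1.960 × 3.68 = 7.21.
4.8 − 7.21 = -2.41; 4.8 + 7.21 = 12.01.

[-2.41, 12.01]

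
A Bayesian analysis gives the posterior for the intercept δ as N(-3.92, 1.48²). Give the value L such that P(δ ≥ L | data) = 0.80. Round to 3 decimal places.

Need L with P(δ ≥ L) = 0.80: L = -3.92 − z_{0.2}·1.48.
z = 0.842; L = -3.92 − 0.842 × 1.48 = -5.166.

-5.166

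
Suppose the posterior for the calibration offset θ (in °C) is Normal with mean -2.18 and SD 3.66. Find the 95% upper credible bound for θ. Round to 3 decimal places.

Need U with P(θ ≤ U) = 0.95: U = -2.18 + z_{0.05}·3.66.
z = 1.645; U = -2.18 + 1.645 × 3.66 = 3.840.

3.840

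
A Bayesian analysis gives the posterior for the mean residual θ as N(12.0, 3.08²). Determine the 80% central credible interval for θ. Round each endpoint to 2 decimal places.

[8.05, 15.95]

The posterior is symmetric, so the 80% equal-tailed interval is θ = 12.0 ± z·3.08 with z = 1.282.
Half-width: 1.282 × 3.08 = 3.95.
12.0 − 3.95 = 8.05; 12.0 + 3.95 = 15.95.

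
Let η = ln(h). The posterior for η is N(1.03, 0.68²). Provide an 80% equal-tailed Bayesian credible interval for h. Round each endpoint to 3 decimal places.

On the log scale the 80% interval is 1.03 ± 1.282 × 0.68 = [0.1585, 1.9015].
Exponentiate: [e^0.1585, e^1.9015] = [1.172, 6.696].

[1.172, 6.696]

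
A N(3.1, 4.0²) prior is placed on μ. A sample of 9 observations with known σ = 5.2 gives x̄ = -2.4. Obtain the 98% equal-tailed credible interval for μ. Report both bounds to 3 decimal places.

Posterior precision = 1/4.0² + 9/5.2² = 0.0625 + 0.3328 = 0.3953, so posterior SD = 1.5904.
Posterior mean = (3.1/4.0² + 9·-2.4/5.2²) / 0.3953 = -1.5305.
Interval: -1.5305 ± 2.326 × 1.5904 → [-5.230, 2.169].

[-5.230, 2.169]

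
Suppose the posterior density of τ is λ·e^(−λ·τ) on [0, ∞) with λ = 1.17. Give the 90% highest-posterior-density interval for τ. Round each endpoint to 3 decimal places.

The exponential density is strictly decreasing on [0, ∞), so the HPD interval is anchored at 0: [0, q] with P(τ ≤ q) = 0.90.
q = −ln(1 − 0.90) / 1.17 = 2.3026 / 1.17 = 1.968.

[0.000, 1.968]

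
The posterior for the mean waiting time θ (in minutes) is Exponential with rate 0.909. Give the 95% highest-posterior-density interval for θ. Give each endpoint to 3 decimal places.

The exponential density is strictly decreasing on [0, ∞), so the HPD interval is anchored at 0: [0, q] with P(θ ≤ q) = 0.95.
q = −ln(1 − 0.95) / 0.909 = 2.9957 / 0.909 = 3.296.

[0.000, 3.296]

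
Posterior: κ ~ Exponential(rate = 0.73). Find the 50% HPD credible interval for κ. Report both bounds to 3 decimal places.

The exponential density is strictly decreasing on [0, ∞), so the HPD interval is anchored at 0: [0, q] with P(κ ≤ q) = 0.50.
q = −ln(1 − 0.50) / 0.73 = 0.6931 / 0.73 = 0.950.

[0.000, 0.950]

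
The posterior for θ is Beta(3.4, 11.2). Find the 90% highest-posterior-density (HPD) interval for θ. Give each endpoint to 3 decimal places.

The posterior is unimodal and skewed, so the HPD interval has equal density at both endpoints and is the shortest 90% interval.
Solving f(0.060) = f(0.398) with F(0.398) − F(0.060) = 0.90 gives [0.060, 0.398].
For comparison, the equal-tailed interval is [0.080, 0.429]; the HPD is narrower and shifted toward the mode.

[0.060, 0.398]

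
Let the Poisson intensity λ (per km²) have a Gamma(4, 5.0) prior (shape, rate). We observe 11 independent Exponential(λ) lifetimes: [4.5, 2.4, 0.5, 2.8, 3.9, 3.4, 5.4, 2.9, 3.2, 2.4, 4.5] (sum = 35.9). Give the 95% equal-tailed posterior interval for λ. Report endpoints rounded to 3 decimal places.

Posterior: Gamma(4+11, 5.0+35.9) = Gamma(15, 40.9) (shape, rate).
Equal-tailed 95% interval: Gamma(15, 40.9) quantiles at 0.025 and 0.975.
Posterior mean ≈ 0.367, SD ≈ 0.095; a Normal approximation gives roughly [0.181, 0.552].
Exact: lower = 0.205; upper = 0.574.

[0.205, 0.574]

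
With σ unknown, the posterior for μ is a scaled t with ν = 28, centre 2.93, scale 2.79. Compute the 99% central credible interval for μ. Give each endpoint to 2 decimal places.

[-4.78, 10.64]

The t_28 distribution is symmetric; the 99% interval is 2.93 ± t·2.79 with t_{0.995,28} = 2.763.
Half-width: 2.763 × 2.79 = 7.71.
2.93 − 7.71 = -4.78; 2.93 + 7.71 = 10.64.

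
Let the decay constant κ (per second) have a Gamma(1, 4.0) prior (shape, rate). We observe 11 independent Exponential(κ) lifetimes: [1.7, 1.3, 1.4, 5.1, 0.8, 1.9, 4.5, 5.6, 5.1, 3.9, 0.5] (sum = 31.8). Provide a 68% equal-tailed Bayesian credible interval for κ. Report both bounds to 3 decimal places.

[0.240, 0.430]

Posterior: Gamma(1+11, 4.0+31.8) = Gamma(12, 35.8) (shape, rate).
Equal-tailed 68% interval: Gamma(12, 35.8) quantiles at 0.16 and 0.84.
Posterior mean ≈ 0.335, SD ≈ 0.097; a Normal approximation gives roughly [0.239, 0.431].
Exact: lower = 0.240; upper = 0.430.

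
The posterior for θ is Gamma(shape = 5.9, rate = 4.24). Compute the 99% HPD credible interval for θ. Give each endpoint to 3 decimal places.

[0.266, 3.107]

The posterior is unimodal and skewed, so the HPD interval has equal density at both endpoints and is the shortest 99% interval.
Solving f(0.266) = f(3.107) with F(3.107) − F(0.266) = 0.99 gives [0.266, 3.107].
For comparison, the equal-tailed interval is [0.351, 3.301]; the HPD is narrower and shifted toward the mode.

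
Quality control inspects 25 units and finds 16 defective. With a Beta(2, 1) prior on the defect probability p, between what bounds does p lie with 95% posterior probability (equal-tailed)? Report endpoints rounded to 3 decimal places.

Posterior: Beta(2+16, 1+9) = Beta(18, 10).
Equal-tailed 95% interval: the 0.025 and 0.975 quantiles of Beta(18, 10).
Posterior mean ≈ 0.643, SD ≈ 0.089; a Normal approximation gives roughly [0.468, 0.817].
Exact: F⁻¹(0.025) = 0.460; F⁻¹(0.975) = 0.806.

[0.460, 0.806]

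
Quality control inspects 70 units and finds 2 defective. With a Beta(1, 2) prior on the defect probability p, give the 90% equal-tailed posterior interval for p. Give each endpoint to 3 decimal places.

[0.011, 0.085]

Posterior: Beta(1+2, 2+68) = Beta(3, 70).
Equal-tailed 90% interval: the 0.05 and 0.95 quantiles of Beta(3, 70).
Posterior mean ≈ 0.041, SD ≈ 0.023; a Normal approximation gives roughly [0.003, 0.079].
Exact: F⁻¹(0.05) = 0.011; F⁻¹(0.95) = 0.085.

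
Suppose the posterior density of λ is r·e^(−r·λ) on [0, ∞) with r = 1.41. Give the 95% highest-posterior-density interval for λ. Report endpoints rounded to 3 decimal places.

The exponential density is strictly decreasing on [0, ∞), so the HPD interval is anchored at 0: [0, q] with P(λ ≤ q) = 0.95.
q = −ln(1 − 0.95) / 1.41 = 2.9957 / 1.41 = 2.125.

[0.000, 2.125]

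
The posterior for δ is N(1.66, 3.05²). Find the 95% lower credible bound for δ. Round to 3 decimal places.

Need L with P(δ ≥ L) = 0.95: L = 1.66 − z_{0.05}·3.05.
z = 1.645; L = 1.66 − 1.645 × 3.05 = -3.357.

-3.357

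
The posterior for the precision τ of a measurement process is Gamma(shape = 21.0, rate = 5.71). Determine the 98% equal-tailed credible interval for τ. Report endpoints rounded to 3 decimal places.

[2.071, 5.797]

Posterior: Gamma(shape 21.0, rate 5.71).
Equal-tailed 98% interval: Gamma(21.0, 5.71) quantiles at 0.01 and 0.99.
Posterior mean ≈ 3.678, SD ≈ 0.803; a Normal approximation gives roughly [1.811, 5.545].
Exact: lower = 2.071; upper = 5.797.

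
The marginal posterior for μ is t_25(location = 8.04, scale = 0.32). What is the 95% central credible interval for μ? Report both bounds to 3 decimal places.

[7.381, 8.699]

The t_25 distribution is symmetric; the 95% interval is 8.04 ± t·0.32 with t_{0.975,25} = 2.060.
Half-width: 2.060 × 0.32 = 0.659.
8.04 − 0.659 = 7.381; 8.04 + 0.659 = 8.699.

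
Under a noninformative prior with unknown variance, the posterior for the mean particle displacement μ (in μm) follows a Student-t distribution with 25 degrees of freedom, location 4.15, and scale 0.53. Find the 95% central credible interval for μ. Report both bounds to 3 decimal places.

The t_25 distribution is symmetric; the 95% interval is 4.15 ± t·0.53 with t_{0.975,25} = 2.060.
Half-width: 2.060 × 0.53 = 1.092.
4.15 − 1.092 = 3.058; 4.15 + 1.092 = 5.242.

[3.058, 5.242]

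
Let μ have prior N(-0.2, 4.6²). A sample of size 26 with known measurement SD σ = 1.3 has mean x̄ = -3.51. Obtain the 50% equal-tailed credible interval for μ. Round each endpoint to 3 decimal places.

[-3.672, -3.328]

Posterior precision = 1/4.6² + 26/1.3² = 0.0473 + 15.3846 = 15.4319, so posterior SD = 0.2546.
Posterior mean = (-0.2/4.6² + 26·-3.51/1.3²) / 15.4319 = -3.4999.
Interval: -3.4999 ± 0.674 × 0.2546 → [-3.672, -3.328].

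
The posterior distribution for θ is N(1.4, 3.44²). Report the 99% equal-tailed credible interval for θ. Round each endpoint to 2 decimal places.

The posterior is symmetric, so the 99% equal-tailed interval is θ = 1.4 ± z·3.44 with z = 2.576.
Half-width: 2.576 × 3.44 = 8.86.
1.4 − 8.86 = -7.46; 1.4 + 8.86 = 10.26.

[-7.46, 10.26]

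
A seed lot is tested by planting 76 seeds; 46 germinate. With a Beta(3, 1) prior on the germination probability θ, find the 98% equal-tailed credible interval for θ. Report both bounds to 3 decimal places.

[0.483, 0.733]

Posterior: Beta(3+46, 1+30) = Beta(49, 31).
Equal-tailed 98% interval: the 0.01 and 0.99 quantiles of Beta(49, 31).
Posterior mean ≈ 0.613, SD ≈ 0.054; a Normal approximation gives roughly [0.487, 0.738].
Exact: F⁻¹(0.01) = 0.483; F⁻¹(0.99) = 0.733.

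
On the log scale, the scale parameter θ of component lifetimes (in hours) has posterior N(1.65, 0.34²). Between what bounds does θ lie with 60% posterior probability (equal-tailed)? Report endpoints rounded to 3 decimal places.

On the log scale the 60% interval is 1.65 ± 0.842 × 0.34 = [1.3638, 1.9362].
Exponentiate: [e^1.3638, e^1.9362] = [3.911, 6.932].

[3.911, 6.932]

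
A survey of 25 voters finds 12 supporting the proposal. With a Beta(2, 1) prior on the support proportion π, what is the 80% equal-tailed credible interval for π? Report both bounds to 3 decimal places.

[0.380, 0.620]

Posterior: Beta(2+12, 1+13) = Beta(14, 14).
Equal-tailed 80% interval: the 0.1 and 0.9 quantiles of Beta(14, 14).
Posterior mean ≈ 0.500, SD ≈ 0.093; a Normal approximation gives roughly [0.381, 0.619].
Exact: F⁻¹(0.1) = 0.380; F⁻¹(0.9) = 0.620.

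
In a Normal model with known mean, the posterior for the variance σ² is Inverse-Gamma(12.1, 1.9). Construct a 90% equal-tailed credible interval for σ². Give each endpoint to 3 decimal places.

[0.104, 0.271]

Inverse-Gamma(12.1, 1.9) quantiles: F⁻¹(0.05) and F⁻¹(0.95).
Equivalently, 1/σ² ~ Gamma(12.1, rate = 1.9); invert its 0.95 and 0.05 quantiles.
Posterior mean ≈ 0.171, SD ≈ 0.054; a Normal approximation gives roughly [0.083, 0.260].
Exact: lower = 0.104; upper = 0.271.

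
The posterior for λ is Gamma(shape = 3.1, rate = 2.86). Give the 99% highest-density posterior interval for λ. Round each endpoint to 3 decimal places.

The posterior is unimodal and skewed, so the HPD interval has equal density at both endpoints and is the shortest 99% interval.
Solving f(0.053) = f(3.016) with F(3.016) − F(0.053) = 0.99 gives [0.053, 3.016].
For comparison, the equal-tailed interval is [0.128, 3.304]; the HPD is narrower and shifted toward the mode.

[0.053, 3.016]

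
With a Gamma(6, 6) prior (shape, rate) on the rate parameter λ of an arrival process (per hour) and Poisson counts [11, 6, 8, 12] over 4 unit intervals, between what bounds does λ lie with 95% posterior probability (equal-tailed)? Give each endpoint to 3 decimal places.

Posterior: Gamma(6+37, 6+4) = Gamma(43, 10) (shape, rate).
Equal-tailed 95% interval: Gamma(43, 10) quantiles at 0.025 and 0.975.
Posterior mean ≈ 4.300, SD ≈ 0.656; a Normal approximation gives roughly [3.015, 5.585].
Exact: lower = 3.112; upper = 5.677.

[3.112, 5.677]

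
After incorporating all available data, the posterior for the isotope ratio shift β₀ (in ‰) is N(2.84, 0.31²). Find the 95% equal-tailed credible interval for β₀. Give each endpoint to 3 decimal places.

The posterior is symmetric, so the 95% equal-tailed interval is β₀ = 2.84 ± z·0.31 with z = 1.960.
Half-width: 1.960 × 0.31 = 0.608.
2.84 − 0.608 = 2.232; 2.84 + 0.608 = 3.448.

[2.232, 3.448]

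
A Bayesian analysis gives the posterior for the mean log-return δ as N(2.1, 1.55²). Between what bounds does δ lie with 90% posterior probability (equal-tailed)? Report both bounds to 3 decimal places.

The posterior is symmetric, so the 90% equal-tailed interval is δ = 2.1 ± z·1.55 with z = 1.645.
Half-width: 1.645 × 1.55 = 2.550.
2.1 − 2.550 = -0.450; 2.1 + 2.550 = 4.650.

[-0.450, 4.650]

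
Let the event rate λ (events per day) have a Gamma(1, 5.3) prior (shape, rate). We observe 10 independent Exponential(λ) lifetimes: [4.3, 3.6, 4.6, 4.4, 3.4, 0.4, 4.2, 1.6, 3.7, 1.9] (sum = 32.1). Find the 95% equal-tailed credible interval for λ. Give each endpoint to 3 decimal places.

Posterior: Gamma(1+10, 5.3+32.1) = Gamma(11, 37.4) (shape, rate).
Equal-tailed 95% interval: Gamma(11, 37.4) quantiles at 0.025 and 0.975.
Posterior mean ≈ 0.294, SD ≈ 0.089; a Normal approximation gives roughly [0.120, 0.468].
Exact: lower = 0.147; upper = 0.492.

[0.147, 0.492]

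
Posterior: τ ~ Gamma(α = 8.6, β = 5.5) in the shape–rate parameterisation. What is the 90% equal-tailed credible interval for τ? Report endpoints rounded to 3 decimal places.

[0.801, 2.531]

Posterior: Gamma(shape 8.6, rate 5.5).
Equal-tailed 90% interval: Gamma(8.6, 5.5) quantiles at 0.05 and 0.95.
Posterior mean ≈ 1.564, SD ≈ 0.533; a Normal approximation gives roughly [0.687, 2.441].
Exact: lower = 0.801; upper = 2.531.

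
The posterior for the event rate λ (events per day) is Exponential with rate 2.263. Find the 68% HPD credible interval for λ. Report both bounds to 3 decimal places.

[0.000, 0.504]

The exponential density is strictly decreasing on [0, ∞), so the HPD interval is anchored at 0: [0, q] with P(λ ≤ q) = 0.68.
q = −ln(1 − 0.68) / 2.263 = 1.1394 / 2.263 = 0.504.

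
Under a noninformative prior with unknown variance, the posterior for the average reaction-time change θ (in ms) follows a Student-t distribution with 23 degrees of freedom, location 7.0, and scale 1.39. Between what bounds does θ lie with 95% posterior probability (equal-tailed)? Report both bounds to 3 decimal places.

The t_23 distribution is symmetric; the 95% interval is 7.0 ± t·1.39 with t_{0.975,23} = 2.069.
Half-width: 2.069 × 1.39 = 2.875.
7.0 − 2.875 = 4.125; 7.0 + 2.875 = 9.875.

[4.125, 9.875]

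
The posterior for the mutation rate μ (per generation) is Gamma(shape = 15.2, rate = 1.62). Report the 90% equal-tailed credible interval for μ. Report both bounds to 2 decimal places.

[5.80, 13.66]

Posterior: Gamma(shape 15.2, rate 1.62).
Equal-tailed 90% interval: Gamma(15.2, 1.62) quantiles at 0.05 and 0.95.
Posterior mean ≈ 9.38, SD ≈ 2.41; a Normal approximation gives roughly [5.42, 13.34].
Exact: lower = 5.80; upper = 13.66.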